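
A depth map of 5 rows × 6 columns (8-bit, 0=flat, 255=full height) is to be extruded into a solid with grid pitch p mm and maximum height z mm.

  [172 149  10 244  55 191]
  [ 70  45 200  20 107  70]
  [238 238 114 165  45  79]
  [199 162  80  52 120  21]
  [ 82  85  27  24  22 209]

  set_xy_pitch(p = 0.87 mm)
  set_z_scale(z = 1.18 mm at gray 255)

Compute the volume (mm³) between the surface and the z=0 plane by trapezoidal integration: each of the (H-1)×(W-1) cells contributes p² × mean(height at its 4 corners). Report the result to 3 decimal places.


7.558

height_mm = gray/255 × 1.18; cell vol = 0.87² × mean(4 corners)
unit = 0.87² × 1.18 / (4×255) = 0.000875629 mm³ per gray-sum
row 0: Σ corner-gray over 5 cells = 2163  → 1.8940
row 1: Σ corner-gray over 5 cells = 2325  → 2.0358
row 2: Σ corner-gray over 5 cells = 2489  → 2.1794
row 3: Σ corner-gray over 5 cells = 1655  → 1.4492
Σ rows: total corner-gray = 8632  → 7.5584 mm³


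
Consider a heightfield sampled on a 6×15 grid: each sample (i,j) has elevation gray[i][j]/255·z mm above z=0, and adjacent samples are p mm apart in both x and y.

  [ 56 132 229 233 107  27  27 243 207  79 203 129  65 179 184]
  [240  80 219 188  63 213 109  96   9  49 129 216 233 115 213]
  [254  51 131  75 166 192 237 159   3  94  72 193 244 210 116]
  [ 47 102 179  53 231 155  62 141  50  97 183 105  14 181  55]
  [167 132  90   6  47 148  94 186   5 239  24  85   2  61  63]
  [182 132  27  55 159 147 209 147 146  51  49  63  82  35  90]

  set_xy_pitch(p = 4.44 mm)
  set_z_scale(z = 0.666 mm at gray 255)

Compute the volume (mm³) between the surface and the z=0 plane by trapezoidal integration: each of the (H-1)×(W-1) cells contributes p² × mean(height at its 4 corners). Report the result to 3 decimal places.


437.874

height_mm = gray/255 × 0.666; cell vol = 4.44² × mean(4 corners)
unit = 4.44² × 0.666 / (4×255) = 0.0128718 mm³ per gray-sum
row 0: Σ corner-gray over 14 cells = 7851  → 101.0567
row 1: Σ corner-gray over 14 cells = 7915  → 101.8805
row 2: Σ corner-gray over 14 cells = 7232  → 93.0890
row 3: Σ corner-gray over 14 cells = 5676  → 73.0605
row 4: Σ corner-gray over 14 cells = 5344  → 68.7870
Σ rows: total corner-gray = 34018  → 437.8736 mm³


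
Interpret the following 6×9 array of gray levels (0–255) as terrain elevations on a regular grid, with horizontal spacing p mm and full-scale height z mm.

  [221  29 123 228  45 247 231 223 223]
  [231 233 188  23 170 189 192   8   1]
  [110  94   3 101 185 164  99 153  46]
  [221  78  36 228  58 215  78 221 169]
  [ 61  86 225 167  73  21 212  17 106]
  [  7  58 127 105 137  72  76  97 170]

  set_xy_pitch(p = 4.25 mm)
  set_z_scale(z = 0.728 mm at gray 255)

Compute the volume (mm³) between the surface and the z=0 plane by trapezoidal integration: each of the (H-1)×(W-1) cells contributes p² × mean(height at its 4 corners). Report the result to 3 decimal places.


height_mm = gray/255 × 0.728; cell vol = 4.25² × mean(4 corners)
unit = 4.25² × 0.728 / (4×255) = 0.0128917 mm³ per gray-sum
row 0: Σ corner-gray over 8 cells = 4934  → 63.6075
row 1: Σ corner-gray over 8 cells = 3992  → 51.4635
row 2: Σ corner-gray over 8 cells = 3972  → 51.2057
row 3: Σ corner-gray over 8 cells = 3987  → 51.3991
row 4: Σ corner-gray over 8 cells = 3290  → 42.4136
Σ rows: total corner-gray = 20175  → 260.0894 mm³

260.089


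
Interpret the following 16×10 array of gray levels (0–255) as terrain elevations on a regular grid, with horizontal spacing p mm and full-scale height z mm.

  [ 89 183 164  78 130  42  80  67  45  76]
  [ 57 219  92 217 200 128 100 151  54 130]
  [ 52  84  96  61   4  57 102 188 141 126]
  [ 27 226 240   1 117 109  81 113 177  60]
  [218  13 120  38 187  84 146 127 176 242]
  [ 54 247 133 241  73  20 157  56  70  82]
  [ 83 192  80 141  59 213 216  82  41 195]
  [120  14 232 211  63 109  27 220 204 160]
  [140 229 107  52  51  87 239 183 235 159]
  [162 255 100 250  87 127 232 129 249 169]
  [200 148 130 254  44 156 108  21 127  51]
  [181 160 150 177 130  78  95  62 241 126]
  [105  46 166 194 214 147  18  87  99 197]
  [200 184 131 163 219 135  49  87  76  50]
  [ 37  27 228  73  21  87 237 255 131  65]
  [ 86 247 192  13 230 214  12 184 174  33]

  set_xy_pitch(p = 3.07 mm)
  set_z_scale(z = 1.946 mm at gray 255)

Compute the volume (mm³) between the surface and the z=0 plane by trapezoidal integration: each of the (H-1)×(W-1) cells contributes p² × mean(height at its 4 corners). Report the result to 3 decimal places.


height_mm = gray/255 × 1.946; cell vol = 3.07² × mean(4 corners)
unit = 3.07² × 1.946 / (4×255) = 0.0179812 mm³ per gray-sum
row 0: Σ corner-gray over 9 cells = 4252  → 76.4562
row 1: Σ corner-gray over 9 cells = 4153  → 74.6761
row 2: Σ corner-gray over 9 cells = 3859  → 69.3896
row 3: Σ corner-gray over 9 cells = 4457  → 80.1423
row 4: Σ corner-gray over 9 cells = 4372  → 78.6139
row 5: Σ corner-gray over 9 cells = 4456  → 80.1244
row 6: Σ corner-gray over 9 cells = 4766  → 85.6985
row 7: Σ corner-gray over 9 cells = 5105  → 91.7942
row 8: Σ corner-gray over 9 cells = 5854  → 105.2621
row 9: Σ corner-gray over 9 cells = 5416  → 97.3863
row 10: Σ corner-gray over 9 cells = 4720  → 84.8714
row 11: Σ corner-gray over 9 cells = 4737  → 85.1771
row 12: Σ corner-gray over 9 cells = 4582  → 82.3900
row 13: Σ corner-gray over 9 cells = 4558  → 81.9584
row 14: Σ corner-gray over 9 cells = 4871  → 87.5866
Σ rows: total corner-gray = 70158  → 1261.5272 mm³

1261.527


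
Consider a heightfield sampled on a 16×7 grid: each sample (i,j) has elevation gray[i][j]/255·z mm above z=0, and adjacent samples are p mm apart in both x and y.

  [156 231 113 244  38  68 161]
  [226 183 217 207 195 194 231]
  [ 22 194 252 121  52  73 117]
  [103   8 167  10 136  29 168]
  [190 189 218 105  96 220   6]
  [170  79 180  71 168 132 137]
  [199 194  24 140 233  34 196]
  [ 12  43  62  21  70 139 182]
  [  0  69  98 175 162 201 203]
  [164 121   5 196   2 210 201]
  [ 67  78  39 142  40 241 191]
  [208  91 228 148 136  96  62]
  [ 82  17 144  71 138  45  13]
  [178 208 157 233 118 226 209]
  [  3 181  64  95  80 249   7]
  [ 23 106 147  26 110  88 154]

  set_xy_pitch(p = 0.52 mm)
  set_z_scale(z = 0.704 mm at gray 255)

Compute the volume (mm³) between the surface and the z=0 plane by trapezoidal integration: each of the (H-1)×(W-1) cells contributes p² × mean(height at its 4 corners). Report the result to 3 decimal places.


8.542

height_mm = gray/255 × 0.704; cell vol = 0.52² × mean(4 corners)
unit = 0.52² × 0.704 / (4×255) = 0.000186629 mm³ per gray-sum
row 0: Σ corner-gray over 6 cells = 4154  → 0.7753
row 1: Σ corner-gray over 6 cells = 3972  → 0.7413
row 2: Σ corner-gray over 6 cells = 2494  → 0.4655
row 3: Σ corner-gray over 6 cells = 2823  → 0.5269
row 4: Σ corner-gray over 6 cells = 3419  → 0.6381
row 5: Σ corner-gray over 6 cells = 3212  → 0.5995
row 6: Σ corner-gray over 6 cells = 2509  → 0.4683
row 7: Σ corner-gray over 6 cells = 2477  → 0.4623
row 8: Σ corner-gray over 6 cells = 3046  → 0.5685
row 9: Σ corner-gray over 6 cells = 2771  → 0.5171
row 10: Σ corner-gray over 6 cells = 3006  → 0.5610
row 11: Σ corner-gray over 6 cells = 2593  → 0.4839
row 12: Σ corner-gray over 6 cells = 3196  → 0.5965
row 13: Σ corner-gray over 6 cells = 3619  → 0.6754
row 14: Σ corner-gray over 6 cells = 2479  → 0.4627
Σ rows: total corner-gray = 45770  → 8.5420 mm³


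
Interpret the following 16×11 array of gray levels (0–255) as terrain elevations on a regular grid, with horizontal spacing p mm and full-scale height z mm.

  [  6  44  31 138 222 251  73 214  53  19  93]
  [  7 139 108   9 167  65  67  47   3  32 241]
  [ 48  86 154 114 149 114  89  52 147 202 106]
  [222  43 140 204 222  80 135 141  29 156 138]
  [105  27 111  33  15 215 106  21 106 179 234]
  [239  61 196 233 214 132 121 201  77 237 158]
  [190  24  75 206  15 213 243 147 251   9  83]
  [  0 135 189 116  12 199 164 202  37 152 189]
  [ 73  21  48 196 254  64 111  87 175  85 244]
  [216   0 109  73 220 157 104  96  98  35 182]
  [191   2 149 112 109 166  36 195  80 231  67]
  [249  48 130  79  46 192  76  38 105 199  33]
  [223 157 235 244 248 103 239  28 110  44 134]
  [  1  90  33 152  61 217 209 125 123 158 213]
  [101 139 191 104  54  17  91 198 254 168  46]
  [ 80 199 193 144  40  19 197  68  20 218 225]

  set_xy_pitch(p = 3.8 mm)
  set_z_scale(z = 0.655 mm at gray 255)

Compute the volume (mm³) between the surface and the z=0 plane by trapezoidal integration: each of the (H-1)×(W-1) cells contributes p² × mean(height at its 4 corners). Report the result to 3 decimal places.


height_mm = gray/255 × 0.655; cell vol = 3.8² × mean(4 corners)
unit = 3.8² × 0.655 / (4×255) = 0.00927275 mm³ per gray-sum
row 0: Σ corner-gray over 10 cells = 3711  → 34.4112
row 1: Σ corner-gray over 10 cells = 3890  → 36.0710
row 2: Σ corner-gray over 10 cells = 5028  → 46.6234
row 3: Σ corner-gray over 10 cells = 4625  → 42.8864
row 4: Σ corner-gray over 10 cells = 5306  → 49.2012
row 5: Σ corner-gray over 10 cells = 5980  → 55.4510
row 6: Σ corner-gray over 10 cells = 5240  → 48.5892
row 7: Σ corner-gray over 10 cells = 5000  → 46.3637
row 8: Σ corner-gray over 10 cells = 4581  → 42.4784
row 9: Σ corner-gray over 10 cells = 4600  → 42.6546
row 10: Σ corner-gray over 10 cells = 4526  → 41.9684
row 11: Σ corner-gray over 10 cells = 5281  → 48.9694
row 12: Σ corner-gray over 10 cells = 5723  → 53.0679
row 13: Σ corner-gray over 10 cells = 5129  → 47.5599
row 14: Σ corner-gray over 10 cells = 5080  → 47.1055
Σ rows: total corner-gray = 73700  → 683.4013 mm³

683.401


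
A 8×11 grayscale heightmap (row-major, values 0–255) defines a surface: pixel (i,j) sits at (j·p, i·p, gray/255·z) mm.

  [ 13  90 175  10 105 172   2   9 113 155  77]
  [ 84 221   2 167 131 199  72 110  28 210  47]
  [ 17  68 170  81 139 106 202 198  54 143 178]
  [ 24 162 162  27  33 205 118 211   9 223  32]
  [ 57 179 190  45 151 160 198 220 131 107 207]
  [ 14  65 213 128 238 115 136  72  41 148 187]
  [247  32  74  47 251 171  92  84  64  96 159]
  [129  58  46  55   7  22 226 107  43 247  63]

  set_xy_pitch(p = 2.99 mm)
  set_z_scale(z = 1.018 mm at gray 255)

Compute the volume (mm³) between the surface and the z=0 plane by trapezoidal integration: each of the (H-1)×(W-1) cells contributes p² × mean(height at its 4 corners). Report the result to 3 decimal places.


height_mm = gray/255 × 1.018; cell vol = 2.99² × mean(4 corners)
unit = 2.99² × 1.018 / (4×255) = 0.00892257 mm³ per gray-sum
row 0: Σ corner-gray over 10 cells = 4163  → 37.1447
row 1: Σ corner-gray over 10 cells = 4928  → 43.9704
row 2: Σ corner-gray over 10 cells = 4873  → 43.4797
row 3: Σ corner-gray over 10 cells = 5382  → 48.0213
row 4: Σ corner-gray over 10 cells = 5539  → 49.4221
row 5: Σ corner-gray over 10 cells = 4741  → 42.3019
row 6: Σ corner-gray over 10 cells = 4042  → 36.0650
Σ rows: total corner-gray = 33668  → 300.4051 mm³

300.405


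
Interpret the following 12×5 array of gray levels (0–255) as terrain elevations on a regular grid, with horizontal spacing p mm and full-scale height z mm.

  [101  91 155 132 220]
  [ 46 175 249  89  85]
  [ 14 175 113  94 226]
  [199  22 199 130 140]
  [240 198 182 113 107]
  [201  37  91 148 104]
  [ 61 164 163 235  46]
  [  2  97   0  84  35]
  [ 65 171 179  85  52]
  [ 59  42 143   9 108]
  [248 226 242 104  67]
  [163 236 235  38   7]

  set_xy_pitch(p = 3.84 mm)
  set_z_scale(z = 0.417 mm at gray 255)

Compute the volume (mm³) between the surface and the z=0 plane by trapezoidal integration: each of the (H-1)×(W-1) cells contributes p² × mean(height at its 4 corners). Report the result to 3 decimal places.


height_mm = gray/255 × 0.417; cell vol = 3.84² × mean(4 corners)
unit = 3.84² × 0.417 / (4×255) = 0.00602835 mm³ per gray-sum
row 0: Σ corner-gray over 4 cells = 2234  → 13.4673
row 1: Σ corner-gray over 4 cells = 2161  → 13.0273
row 2: Σ corner-gray over 4 cells = 2045  → 12.3280
row 3: Σ corner-gray over 4 cells = 2374  → 14.3113
row 4: Σ corner-gray over 4 cells = 2190  → 13.2021
row 5: Σ corner-gray over 4 cells = 2088  → 12.5872
row 6: Σ corner-gray over 4 cells = 1630  → 9.8262
row 7: Σ corner-gray over 4 cells = 1386  → 8.3553
row 8: Σ corner-gray over 4 cells = 1542  → 9.2957
row 9: Σ corner-gray over 4 cells = 2014  → 12.1411
row 10: Σ corner-gray over 4 cells = 2647  → 15.9570
Σ rows: total corner-gray = 22311  → 134.4985 mm³

134.498


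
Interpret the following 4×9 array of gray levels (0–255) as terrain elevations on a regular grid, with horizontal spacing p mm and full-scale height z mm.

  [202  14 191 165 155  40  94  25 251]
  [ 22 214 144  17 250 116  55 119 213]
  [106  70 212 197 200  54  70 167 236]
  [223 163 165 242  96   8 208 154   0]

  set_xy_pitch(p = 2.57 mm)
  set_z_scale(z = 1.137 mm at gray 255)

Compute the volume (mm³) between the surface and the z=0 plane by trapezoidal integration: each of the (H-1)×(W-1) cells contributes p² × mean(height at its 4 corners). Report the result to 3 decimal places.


height_mm = gray/255 × 1.137; cell vol = 2.57² × mean(4 corners)
unit = 2.57² × 1.137 / (4×255) = 0.00736252 mm³ per gray-sum
row 0: Σ corner-gray over 8 cells = 3886  → 28.6108
row 1: Σ corner-gray over 8 cells = 4347  → 32.0049
row 2: Σ corner-gray over 8 cells = 4577  → 33.6983
Σ rows: total corner-gray = 12810  → 94.3139 mm³

94.314


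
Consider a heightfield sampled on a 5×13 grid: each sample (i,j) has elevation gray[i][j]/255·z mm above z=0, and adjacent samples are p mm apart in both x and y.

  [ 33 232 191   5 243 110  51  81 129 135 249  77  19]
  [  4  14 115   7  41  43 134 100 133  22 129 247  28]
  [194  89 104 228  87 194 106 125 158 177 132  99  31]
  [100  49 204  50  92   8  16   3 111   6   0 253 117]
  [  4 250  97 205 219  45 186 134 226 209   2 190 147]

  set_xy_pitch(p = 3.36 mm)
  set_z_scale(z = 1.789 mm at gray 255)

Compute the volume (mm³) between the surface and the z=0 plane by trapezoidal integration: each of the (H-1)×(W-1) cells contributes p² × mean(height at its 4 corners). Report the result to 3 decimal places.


height_mm = gray/255 × 1.789; cell vol = 3.36² × mean(4 corners)
unit = 3.36² × 1.789 / (4×255) = 0.0198011 mm³ per gray-sum
row 0: Σ corner-gray over 12 cells = 5060  → 100.1934
row 1: Σ corner-gray over 12 cells = 5225  → 103.4606
row 2: Σ corner-gray over 12 cells = 5024  → 99.4806
row 3: Σ corner-gray over 12 cells = 5478  → 108.4703
Σ rows: total corner-gray = 20787  → 411.6049 mm³

411.605


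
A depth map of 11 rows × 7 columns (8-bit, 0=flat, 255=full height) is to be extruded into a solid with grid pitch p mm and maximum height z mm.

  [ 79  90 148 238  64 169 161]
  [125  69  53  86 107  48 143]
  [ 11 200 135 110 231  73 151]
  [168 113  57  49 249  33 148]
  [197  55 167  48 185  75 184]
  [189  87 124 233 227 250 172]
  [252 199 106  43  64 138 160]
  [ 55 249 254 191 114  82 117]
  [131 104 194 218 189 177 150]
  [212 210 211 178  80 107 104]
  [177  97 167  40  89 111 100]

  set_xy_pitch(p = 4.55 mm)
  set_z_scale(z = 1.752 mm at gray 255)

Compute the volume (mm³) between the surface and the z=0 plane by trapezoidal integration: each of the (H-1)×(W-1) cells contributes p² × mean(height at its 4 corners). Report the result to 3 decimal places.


height_mm = gray/255 × 1.752; cell vol = 4.55² × mean(4 corners)
unit = 4.55² × 1.752 / (4×255) = 0.0355596 mm³ per gray-sum
row 0: Σ corner-gray over 6 cells = 2652  → 94.3040
row 1: Σ corner-gray over 6 cells = 2654  → 94.3751
row 2: Σ corner-gray over 6 cells = 2978  → 105.8965
row 3: Σ corner-gray over 6 cells = 2759  → 98.1089
row 4: Σ corner-gray over 6 cells = 3644  → 129.5791
row 5: Σ corner-gray over 6 cells = 3715  → 132.1039
row 6: Σ corner-gray over 6 cells = 3464  → 123.1784
row 7: Σ corner-gray over 6 cells = 3997  → 142.1317
row 8: Σ corner-gray over 6 cells = 3933  → 139.8559
row 9: Σ corner-gray over 6 cells = 3173  → 112.8306
Σ rows: total corner-gray = 32969  → 1172.3641 mm³

1172.364


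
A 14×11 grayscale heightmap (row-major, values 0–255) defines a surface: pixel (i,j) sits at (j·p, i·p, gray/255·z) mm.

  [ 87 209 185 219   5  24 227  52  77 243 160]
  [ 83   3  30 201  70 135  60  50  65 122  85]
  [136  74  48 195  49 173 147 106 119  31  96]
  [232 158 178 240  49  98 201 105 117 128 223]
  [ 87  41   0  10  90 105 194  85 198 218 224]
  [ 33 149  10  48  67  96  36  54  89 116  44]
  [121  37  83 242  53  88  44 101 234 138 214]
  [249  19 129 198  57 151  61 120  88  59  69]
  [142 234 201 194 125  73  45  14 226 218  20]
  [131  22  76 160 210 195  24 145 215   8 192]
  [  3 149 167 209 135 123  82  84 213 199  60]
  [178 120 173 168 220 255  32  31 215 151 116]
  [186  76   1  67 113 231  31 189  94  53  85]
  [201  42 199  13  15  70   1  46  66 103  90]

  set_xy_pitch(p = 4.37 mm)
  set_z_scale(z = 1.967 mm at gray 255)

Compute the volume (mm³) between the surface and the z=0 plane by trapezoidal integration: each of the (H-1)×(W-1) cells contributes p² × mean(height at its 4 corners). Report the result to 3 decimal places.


height_mm = gray/255 × 1.967; cell vol = 4.37² × mean(4 corners)
unit = 4.37² × 1.967 / (4×255) = 0.0368271 mm³ per gray-sum
row 0: Σ corner-gray over 10 cells = 4369  → 160.8974
row 1: Σ corner-gray over 10 cells = 3756  → 138.3224
row 2: Σ corner-gray over 10 cells = 5119  → 188.5177
row 3: Σ corner-gray over 10 cells = 5196  → 191.3534
row 4: Σ corner-gray over 10 cells = 3600  → 132.5774
row 5: Σ corner-gray over 10 cells = 3782  → 139.2799
row 6: Σ corner-gray over 10 cells = 4457  → 164.1382
row 7: Σ corner-gray over 10 cells = 4904  → 180.5999
row 8: Σ corner-gray over 10 cells = 5255  → 193.5262
row 9: Σ corner-gray over 10 cells = 5218  → 192.1636
row 10: Σ corner-gray over 10 cells = 5809  → 213.9284
row 11: Σ corner-gray over 10 cells = 5005  → 184.3194
row 12: Σ corner-gray over 10 cells = 3382  → 124.5491
Σ rows: total corner-gray = 59852  → 2204.1733 mm³

2204.173


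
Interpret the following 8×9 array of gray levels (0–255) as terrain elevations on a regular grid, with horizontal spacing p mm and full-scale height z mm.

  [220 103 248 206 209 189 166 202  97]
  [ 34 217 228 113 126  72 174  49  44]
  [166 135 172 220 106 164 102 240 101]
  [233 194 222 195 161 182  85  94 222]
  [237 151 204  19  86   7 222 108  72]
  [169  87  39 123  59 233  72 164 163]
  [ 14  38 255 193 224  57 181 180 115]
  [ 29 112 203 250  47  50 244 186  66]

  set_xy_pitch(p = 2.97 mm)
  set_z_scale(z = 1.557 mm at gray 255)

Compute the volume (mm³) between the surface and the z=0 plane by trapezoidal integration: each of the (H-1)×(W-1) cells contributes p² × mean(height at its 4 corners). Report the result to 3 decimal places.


height_mm = gray/255 × 1.557; cell vol = 2.97² × mean(4 corners)
unit = 2.97² × 1.557 / (4×255) = 0.0134648 mm³ per gray-sum
row 0: Σ corner-gray over 8 cells = 4999  → 67.3108
row 1: Σ corner-gray over 8 cells = 4581  → 61.6825
row 2: Σ corner-gray over 8 cells = 5266  → 70.9059
row 3: Σ corner-gray over 8 cells = 4624  → 62.2614
row 4: Σ corner-gray over 8 cells = 3789  → 51.0183
row 5: Σ corner-gray over 8 cells = 4271  → 57.5084
row 6: Σ corner-gray over 8 cells = 4664  → 62.8000
Σ rows: total corner-gray = 32194  → 433.4872 mm³

433.487


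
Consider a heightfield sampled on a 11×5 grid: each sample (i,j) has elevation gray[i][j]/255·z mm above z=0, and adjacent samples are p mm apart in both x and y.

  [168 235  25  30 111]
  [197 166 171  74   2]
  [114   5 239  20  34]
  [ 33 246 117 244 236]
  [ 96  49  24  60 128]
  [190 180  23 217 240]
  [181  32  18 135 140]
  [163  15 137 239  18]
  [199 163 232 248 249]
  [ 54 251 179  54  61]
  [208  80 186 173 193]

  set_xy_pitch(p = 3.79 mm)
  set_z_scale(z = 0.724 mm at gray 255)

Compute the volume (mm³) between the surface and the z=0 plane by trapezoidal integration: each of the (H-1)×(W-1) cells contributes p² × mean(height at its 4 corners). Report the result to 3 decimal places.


height_mm = gray/255 × 0.724; cell vol = 3.79² × mean(4 corners)
unit = 3.79² × 0.724 / (4×255) = 0.0101957 mm³ per gray-sum
row 0: Σ corner-gray over 4 cells = 1880  → 19.1679
row 1: Σ corner-gray over 4 cells = 1697  → 17.3021
row 2: Σ corner-gray over 4 cells = 2159  → 22.0125
row 3: Σ corner-gray over 4 cells = 1973  → 20.1161
row 4: Σ corner-gray over 4 cells = 1760  → 17.9444
row 5: Σ corner-gray over 4 cells = 1961  → 19.9938
row 6: Σ corner-gray over 4 cells = 1654  → 16.8637
row 7: Σ corner-gray over 4 cells = 2697  → 27.4978
row 8: Σ corner-gray over 4 cells = 2817  → 28.7213
row 9: Σ corner-gray over 4 cells = 2362  → 24.0822
Σ rows: total corner-gray = 20960  → 213.7018 mm³

213.702


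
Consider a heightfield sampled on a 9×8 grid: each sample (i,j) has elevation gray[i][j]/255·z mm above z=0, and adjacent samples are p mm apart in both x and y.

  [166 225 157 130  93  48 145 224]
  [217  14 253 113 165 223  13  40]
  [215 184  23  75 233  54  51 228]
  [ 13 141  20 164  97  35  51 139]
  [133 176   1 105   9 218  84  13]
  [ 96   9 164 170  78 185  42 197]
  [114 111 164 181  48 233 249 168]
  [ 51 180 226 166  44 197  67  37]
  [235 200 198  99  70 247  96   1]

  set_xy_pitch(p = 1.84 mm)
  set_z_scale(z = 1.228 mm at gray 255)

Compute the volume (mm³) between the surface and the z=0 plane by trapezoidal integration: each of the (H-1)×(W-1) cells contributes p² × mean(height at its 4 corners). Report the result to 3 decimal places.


height_mm = gray/255 × 1.228; cell vol = 1.84² × mean(4 corners)
unit = 1.84² × 1.228 / (4×255) = 0.004076 mm³ per gray-sum
row 0: Σ corner-gray over 7 cells = 3805  → 15.5092
row 1: Σ corner-gray over 7 cells = 3502  → 14.2741
row 2: Σ corner-gray over 7 cells = 2851  → 11.6207
row 3: Σ corner-gray over 7 cells = 2500  → 10.1900
row 4: Σ corner-gray over 7 cells = 2921  → 11.9060
row 5: Σ corner-gray over 7 cells = 3843  → 15.6641
row 6: Σ corner-gray over 7 cells = 4102  → 16.7197
row 7: Σ corner-gray over 7 cells = 3904  → 15.9127
Σ rows: total corner-gray = 27428  → 111.7964 mm³

111.796


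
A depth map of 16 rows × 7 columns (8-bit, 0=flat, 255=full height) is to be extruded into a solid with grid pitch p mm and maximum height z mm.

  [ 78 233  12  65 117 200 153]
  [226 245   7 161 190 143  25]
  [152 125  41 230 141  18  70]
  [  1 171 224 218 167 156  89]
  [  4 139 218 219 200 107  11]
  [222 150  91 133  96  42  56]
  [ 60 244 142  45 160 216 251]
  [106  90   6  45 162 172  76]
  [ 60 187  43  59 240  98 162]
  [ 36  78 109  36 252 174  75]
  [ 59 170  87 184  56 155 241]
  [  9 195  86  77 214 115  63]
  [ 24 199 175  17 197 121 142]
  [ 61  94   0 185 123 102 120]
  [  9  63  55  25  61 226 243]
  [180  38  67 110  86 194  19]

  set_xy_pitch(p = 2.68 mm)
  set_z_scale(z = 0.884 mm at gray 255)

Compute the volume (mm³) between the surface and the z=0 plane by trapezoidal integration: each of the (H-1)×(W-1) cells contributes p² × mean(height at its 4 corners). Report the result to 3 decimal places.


278.047

height_mm = gray/255 × 0.884; cell vol = 2.68² × mean(4 corners)
unit = 2.68² × 0.884 / (4×255) = 0.00622475 mm³ per gray-sum
row 0: Σ corner-gray over 6 cells = 3228  → 20.0935
row 1: Σ corner-gray over 6 cells = 3075  → 19.1411
row 2: Σ corner-gray over 6 cells = 3294  → 20.5043
row 3: Σ corner-gray over 6 cells = 3743  → 23.2992
row 4: Σ corner-gray over 6 cells = 3083  → 19.1909
row 5: Σ corner-gray over 6 cells = 3227  → 20.0873
row 6: Σ corner-gray over 6 cells = 3057  → 19.0291
row 7: Σ corner-gray over 6 cells = 2608  → 16.2341
row 8: Σ corner-gray over 6 cells = 2885  → 17.9584
row 9: Σ corner-gray over 6 cells = 3013  → 18.7552
row 10: Σ corner-gray over 6 cells = 3050  → 18.9855
row 11: Σ corner-gray over 6 cells = 3030  → 18.8610
row 12: Σ corner-gray over 6 cells = 2773  → 17.2612
row 13: Σ corner-gray over 6 cells = 2301  → 14.3231
row 14: Σ corner-gray over 6 cells = 2301  → 14.3231
Σ rows: total corner-gray = 44668  → 278.0470 mm³


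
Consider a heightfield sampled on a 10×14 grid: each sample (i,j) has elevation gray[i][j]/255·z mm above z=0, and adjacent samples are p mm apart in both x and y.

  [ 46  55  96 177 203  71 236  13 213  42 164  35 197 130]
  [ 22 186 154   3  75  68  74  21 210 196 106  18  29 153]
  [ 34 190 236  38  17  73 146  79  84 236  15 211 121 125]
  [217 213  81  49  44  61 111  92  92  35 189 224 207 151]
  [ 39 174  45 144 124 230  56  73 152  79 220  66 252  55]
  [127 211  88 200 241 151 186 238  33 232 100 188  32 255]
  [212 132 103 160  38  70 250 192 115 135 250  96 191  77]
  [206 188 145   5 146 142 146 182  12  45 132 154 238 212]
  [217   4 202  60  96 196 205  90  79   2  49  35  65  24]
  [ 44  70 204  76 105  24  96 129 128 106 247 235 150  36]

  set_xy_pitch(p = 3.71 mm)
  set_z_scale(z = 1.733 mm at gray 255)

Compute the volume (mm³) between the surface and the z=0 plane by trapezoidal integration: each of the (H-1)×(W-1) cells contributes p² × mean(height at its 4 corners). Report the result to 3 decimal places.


1357.480

height_mm = gray/255 × 1.733; cell vol = 3.71² × mean(4 corners)
unit = 3.71² × 1.733 / (4×255) = 0.0233855 mm³ per gray-sum
row 0: Σ corner-gray over 13 cells = 5635  → 131.7772
row 1: Σ corner-gray over 13 cells = 5506  → 128.7604
row 2: Σ corner-gray over 13 cells = 6215  → 145.3407
row 3: Σ corner-gray over 13 cells = 6488  → 151.7250
row 4: Σ corner-gray over 13 cells = 7506  → 175.5314
row 5: Σ corner-gray over 13 cells = 7935  → 185.5638
row 6: Σ corner-gray over 13 cells = 7241  → 169.3342
row 7: Σ corner-gray over 13 cells = 5895  → 137.8574
row 8: Σ corner-gray over 13 cells = 5627  → 131.5901
Σ rows: total corner-gray = 58048  → 1357.4801 mm³


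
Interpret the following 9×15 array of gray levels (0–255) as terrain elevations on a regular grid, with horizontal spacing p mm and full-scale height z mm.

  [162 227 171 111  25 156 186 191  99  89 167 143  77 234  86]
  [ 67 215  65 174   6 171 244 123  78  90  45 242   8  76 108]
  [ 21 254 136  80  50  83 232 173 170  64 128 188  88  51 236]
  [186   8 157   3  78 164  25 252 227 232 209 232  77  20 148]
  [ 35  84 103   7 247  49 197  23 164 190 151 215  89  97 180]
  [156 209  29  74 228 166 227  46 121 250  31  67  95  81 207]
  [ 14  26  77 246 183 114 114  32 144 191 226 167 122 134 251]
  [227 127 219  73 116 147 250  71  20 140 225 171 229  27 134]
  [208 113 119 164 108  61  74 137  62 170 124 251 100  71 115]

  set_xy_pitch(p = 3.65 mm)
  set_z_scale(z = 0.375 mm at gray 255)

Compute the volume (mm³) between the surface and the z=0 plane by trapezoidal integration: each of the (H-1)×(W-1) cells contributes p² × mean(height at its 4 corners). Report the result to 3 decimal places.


height_mm = gray/255 × 0.375; cell vol = 3.65² × mean(4 corners)
unit = 3.65² × 0.375 / (4×255) = 0.00489798 mm³ per gray-sum
row 0: Σ corner-gray over 14 cells = 7249  → 35.5054
row 1: Σ corner-gray over 14 cells = 6900  → 33.7960
row 2: Σ corner-gray over 14 cells = 7353  → 36.0148
row 3: Σ corner-gray over 14 cells = 7149  → 35.0156
row 4: Σ corner-gray over 14 cells = 7058  → 34.5699
row 5: Σ corner-gray over 14 cells = 7428  → 36.3822
row 6: Σ corner-gray over 14 cells = 7808  → 38.2434
row 7: Σ corner-gray over 14 cells = 7422  → 36.3528
Σ rows: total corner-gray = 58367  → 285.8803 mm³

285.880


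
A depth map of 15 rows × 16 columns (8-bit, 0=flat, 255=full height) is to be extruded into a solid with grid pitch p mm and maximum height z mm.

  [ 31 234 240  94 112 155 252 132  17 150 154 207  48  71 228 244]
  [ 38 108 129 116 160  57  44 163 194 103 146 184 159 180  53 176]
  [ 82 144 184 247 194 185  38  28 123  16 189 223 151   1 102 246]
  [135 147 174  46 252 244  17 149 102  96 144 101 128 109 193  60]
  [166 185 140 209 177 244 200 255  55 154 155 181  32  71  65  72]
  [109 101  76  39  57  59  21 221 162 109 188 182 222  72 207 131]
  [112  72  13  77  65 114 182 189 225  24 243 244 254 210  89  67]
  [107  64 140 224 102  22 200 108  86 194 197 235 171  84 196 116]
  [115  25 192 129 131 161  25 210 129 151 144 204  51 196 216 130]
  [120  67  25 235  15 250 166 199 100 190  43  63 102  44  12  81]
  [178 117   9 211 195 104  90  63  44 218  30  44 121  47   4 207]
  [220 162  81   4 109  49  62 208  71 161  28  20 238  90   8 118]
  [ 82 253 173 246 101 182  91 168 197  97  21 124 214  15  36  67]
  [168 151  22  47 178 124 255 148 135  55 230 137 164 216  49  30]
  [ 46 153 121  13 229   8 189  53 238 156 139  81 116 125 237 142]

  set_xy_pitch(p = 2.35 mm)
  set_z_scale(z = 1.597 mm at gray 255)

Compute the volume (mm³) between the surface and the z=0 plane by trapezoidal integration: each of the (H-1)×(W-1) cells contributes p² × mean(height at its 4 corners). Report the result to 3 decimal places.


height_mm = gray/255 × 1.597; cell vol = 2.35² × mean(4 corners)
unit = 2.35² × 1.597 / (4×255) = 0.0086465 mm³ per gray-sum
row 0: Σ corner-gray over 15 cells = 8269  → 71.4979
row 1: Σ corner-gray over 15 cells = 7784  → 67.3044
row 2: Σ corner-gray over 15 cells = 7977  → 68.9732
row 3: Σ corner-gray over 15 cells = 8483  → 73.3483
row 4: Σ corner-gray over 15 cells = 8156  → 70.5209
row 5: Σ corner-gray over 15 cells = 7853  → 67.9010
row 6: Σ corner-gray over 15 cells = 8450  → 73.0629
row 7: Σ corner-gray over 15 cells = 8442  → 72.9938
row 8: Σ corner-gray over 15 cells = 7396  → 63.9495
row 9: Σ corner-gray over 15 cells = 6202  → 53.6256
row 10: Σ corner-gray over 15 cells = 5899  → 51.0057
row 11: Σ corner-gray over 15 cells = 6905  → 59.7041
row 12: Σ corner-gray over 15 cells = 8005  → 69.2153
row 13: Σ corner-gray over 15 cells = 7924  → 68.5149
Σ rows: total corner-gray = 107745  → 931.6174 mm³

931.617


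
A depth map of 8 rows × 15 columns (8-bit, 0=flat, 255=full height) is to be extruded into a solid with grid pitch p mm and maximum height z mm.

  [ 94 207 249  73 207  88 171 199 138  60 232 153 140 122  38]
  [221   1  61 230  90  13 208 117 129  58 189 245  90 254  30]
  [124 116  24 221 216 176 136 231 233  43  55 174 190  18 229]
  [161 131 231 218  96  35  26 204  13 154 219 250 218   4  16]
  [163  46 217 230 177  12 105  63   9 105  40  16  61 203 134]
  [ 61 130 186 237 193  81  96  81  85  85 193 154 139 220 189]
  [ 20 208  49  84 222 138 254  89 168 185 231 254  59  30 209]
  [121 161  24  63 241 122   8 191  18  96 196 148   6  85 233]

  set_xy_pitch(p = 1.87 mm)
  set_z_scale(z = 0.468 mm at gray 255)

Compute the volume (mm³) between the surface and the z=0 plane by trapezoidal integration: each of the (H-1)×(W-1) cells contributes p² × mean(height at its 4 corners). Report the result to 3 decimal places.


height_mm = gray/255 × 0.468; cell vol = 1.87² × mean(4 corners)
unit = 1.87² × 0.468 / (4×255) = 0.00160446 mm³ per gray-sum
row 0: Σ corner-gray over 14 cells = 7831  → 12.5645
row 1: Σ corner-gray over 14 cells = 7640  → 12.2581
row 2: Σ corner-gray over 14 cells = 7794  → 12.5052
row 3: Σ corner-gray over 14 cells = 6640  → 10.6536
row 4: Σ corner-gray over 14 cells = 6875  → 11.0307
row 5: Σ corner-gray over 14 cells = 8181  → 13.1261
row 6: Σ corner-gray over 14 cells = 7243  → 11.6211
Σ rows: total corner-gray = 52204  → 83.7592 mm³

83.759


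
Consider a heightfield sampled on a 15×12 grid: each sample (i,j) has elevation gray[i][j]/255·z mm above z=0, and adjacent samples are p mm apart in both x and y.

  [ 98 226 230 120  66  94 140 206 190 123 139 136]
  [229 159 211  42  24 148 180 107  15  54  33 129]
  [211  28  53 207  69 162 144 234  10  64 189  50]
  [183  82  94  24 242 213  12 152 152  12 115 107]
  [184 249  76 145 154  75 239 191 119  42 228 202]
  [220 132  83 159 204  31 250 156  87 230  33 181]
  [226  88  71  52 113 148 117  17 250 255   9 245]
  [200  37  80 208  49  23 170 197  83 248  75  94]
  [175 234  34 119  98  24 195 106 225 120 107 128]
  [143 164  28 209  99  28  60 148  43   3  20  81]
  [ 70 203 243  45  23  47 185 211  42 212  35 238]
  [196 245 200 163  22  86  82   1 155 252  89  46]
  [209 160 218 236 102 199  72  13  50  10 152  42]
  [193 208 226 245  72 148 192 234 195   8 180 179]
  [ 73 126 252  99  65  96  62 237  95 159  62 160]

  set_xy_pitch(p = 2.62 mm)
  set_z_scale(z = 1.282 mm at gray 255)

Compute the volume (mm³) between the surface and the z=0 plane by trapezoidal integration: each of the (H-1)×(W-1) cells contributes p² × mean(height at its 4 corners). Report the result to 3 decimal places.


673.635

height_mm = gray/255 × 1.282; cell vol = 2.62² × mean(4 corners)
unit = 2.62² × 1.282 / (4×255) = 0.00862761 mm³ per gray-sum
row 0: Σ corner-gray over 11 cells = 5606  → 48.3664
row 1: Σ corner-gray over 11 cells = 4885  → 42.1459
row 2: Σ corner-gray over 11 cells = 5067  → 43.7161
row 3: Σ corner-gray over 11 cells = 5908  → 50.9719
row 4: Σ corner-gray over 11 cells = 6553  → 56.5367
row 5: Σ corner-gray over 11 cells = 5842  → 50.4025
row 6: Σ corner-gray over 11 cells = 5345  → 46.1146
row 7: Σ corner-gray over 11 cells = 5461  → 47.1154
row 8: Σ corner-gray over 11 cells = 4655  → 40.1615
row 9: Σ corner-gray over 11 cells = 4628  → 39.9286
row 10: Σ corner-gray over 11 cells = 5632  → 48.5907
row 11: Σ corner-gray over 11 cells = 5507  → 47.5122
row 12: Σ corner-gray over 11 cells = 6463  → 55.7602
row 13: Σ corner-gray over 11 cells = 6527  → 56.3124
Σ rows: total corner-gray = 78079  → 673.6351 mm³


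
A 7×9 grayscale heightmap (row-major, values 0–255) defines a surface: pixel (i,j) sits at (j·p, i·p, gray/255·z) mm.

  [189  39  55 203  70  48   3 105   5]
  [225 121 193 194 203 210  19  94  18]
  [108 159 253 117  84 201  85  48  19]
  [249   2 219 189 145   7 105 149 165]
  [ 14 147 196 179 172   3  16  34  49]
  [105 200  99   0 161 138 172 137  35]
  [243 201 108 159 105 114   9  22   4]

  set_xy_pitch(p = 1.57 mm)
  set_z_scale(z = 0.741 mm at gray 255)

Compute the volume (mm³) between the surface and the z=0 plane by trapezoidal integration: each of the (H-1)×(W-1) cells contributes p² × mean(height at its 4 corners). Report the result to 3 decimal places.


height_mm = gray/255 × 0.741; cell vol = 1.57² × mean(4 corners)
unit = 1.57² × 0.741 / (4×255) = 0.00179068 mm³ per gray-sum
row 0: Σ corner-gray over 8 cells = 3551  → 6.3587
row 1: Σ corner-gray over 8 cells = 4332  → 7.7572
row 2: Σ corner-gray over 8 cells = 4067  → 7.2827
row 3: Σ corner-gray over 8 cells = 3603  → 6.4518
row 4: Σ corner-gray over 8 cells = 3511  → 6.2871
row 5: Σ corner-gray over 8 cells = 3637  → 6.5127
Σ rows: total corner-gray = 22701  → 40.6502 mm³

40.650


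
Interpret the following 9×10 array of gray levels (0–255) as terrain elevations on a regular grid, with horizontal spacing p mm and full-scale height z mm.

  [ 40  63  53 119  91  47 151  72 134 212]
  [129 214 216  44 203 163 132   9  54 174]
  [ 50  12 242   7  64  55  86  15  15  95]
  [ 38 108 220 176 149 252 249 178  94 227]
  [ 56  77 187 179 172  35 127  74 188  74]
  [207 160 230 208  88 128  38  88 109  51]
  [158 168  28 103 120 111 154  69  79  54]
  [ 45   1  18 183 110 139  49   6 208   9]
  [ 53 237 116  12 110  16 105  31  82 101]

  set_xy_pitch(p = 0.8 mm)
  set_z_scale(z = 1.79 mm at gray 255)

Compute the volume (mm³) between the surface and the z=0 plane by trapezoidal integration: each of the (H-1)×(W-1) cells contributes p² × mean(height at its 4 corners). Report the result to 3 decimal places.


36.369

height_mm = gray/255 × 1.79; cell vol = 0.8² × mean(4 corners)
unit = 0.8² × 1.79 / (4×255) = 0.00112314 mm³ per gray-sum
row 0: Σ corner-gray over 9 cells = 4085  → 4.5880
row 1: Σ corner-gray over 9 cells = 3510  → 3.9422
row 2: Σ corner-gray over 9 cells = 4254  → 4.7778
row 3: Σ corner-gray over 9 cells = 5325  → 5.9807
row 4: Σ corner-gray over 9 cells = 4564  → 5.1260
row 5: Σ corner-gray over 9 cells = 4232  → 4.7531
row 6: Σ corner-gray over 9 cells = 3358  → 3.7715
row 7: Σ corner-gray over 9 cells = 3054  → 3.4301
Σ rows: total corner-gray = 32382  → 36.3694 mm³


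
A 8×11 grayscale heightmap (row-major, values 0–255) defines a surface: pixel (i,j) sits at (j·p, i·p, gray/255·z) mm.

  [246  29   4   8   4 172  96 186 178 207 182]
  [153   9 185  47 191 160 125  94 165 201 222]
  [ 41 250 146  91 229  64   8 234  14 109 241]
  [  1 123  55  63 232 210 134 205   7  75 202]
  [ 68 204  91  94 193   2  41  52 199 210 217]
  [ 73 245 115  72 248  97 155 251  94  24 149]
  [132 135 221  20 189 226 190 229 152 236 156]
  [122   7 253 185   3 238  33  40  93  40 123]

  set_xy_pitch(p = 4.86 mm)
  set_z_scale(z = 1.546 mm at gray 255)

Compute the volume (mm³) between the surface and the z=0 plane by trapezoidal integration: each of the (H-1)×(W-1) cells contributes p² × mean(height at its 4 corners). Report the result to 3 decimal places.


1331.005

height_mm = gray/255 × 1.546; cell vol = 4.86² × mean(4 corners)
unit = 4.86² × 1.546 / (4×255) = 0.0357999 mm³ per gray-sum
row 0: Σ corner-gray over 10 cells = 4925  → 176.3145
row 1: Σ corner-gray over 10 cells = 5301  → 189.7753
row 2: Σ corner-gray over 10 cells = 4983  → 178.3909
row 3: Σ corner-gray over 10 cells = 4868  → 174.2739
row 4: Σ corner-gray over 10 cells = 5281  → 189.0593
row 5: Σ corner-gray over 10 cells = 6308  → 225.8258
row 6: Σ corner-gray over 10 cells = 5513  → 197.3649
Σ rows: total corner-gray = 37179  → 1331.0046 mm³


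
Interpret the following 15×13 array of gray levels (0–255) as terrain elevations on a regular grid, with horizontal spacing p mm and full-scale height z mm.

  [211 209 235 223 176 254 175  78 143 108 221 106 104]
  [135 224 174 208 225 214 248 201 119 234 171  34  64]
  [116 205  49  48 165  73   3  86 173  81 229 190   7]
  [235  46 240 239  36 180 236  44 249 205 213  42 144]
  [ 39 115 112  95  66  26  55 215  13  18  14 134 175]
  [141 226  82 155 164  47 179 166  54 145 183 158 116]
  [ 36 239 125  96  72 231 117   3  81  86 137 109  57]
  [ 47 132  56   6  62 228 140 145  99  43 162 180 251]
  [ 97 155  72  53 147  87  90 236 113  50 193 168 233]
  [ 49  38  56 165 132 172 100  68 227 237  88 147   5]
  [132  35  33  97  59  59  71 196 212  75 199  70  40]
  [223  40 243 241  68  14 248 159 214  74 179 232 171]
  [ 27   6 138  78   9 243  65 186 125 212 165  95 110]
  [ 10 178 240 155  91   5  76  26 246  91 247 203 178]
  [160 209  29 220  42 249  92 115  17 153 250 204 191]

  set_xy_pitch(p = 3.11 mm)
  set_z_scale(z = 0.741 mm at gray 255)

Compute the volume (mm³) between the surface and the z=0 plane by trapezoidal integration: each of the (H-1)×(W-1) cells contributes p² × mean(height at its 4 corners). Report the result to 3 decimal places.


height_mm = gray/255 × 0.741; cell vol = 3.11² × mean(4 corners)
unit = 3.11² × 0.741 / (4×255) = 0.0070265 mm³ per gray-sum
row 0: Σ corner-gray over 12 cells = 8474  → 59.5425
row 1: Σ corner-gray over 12 cells = 7030  → 49.3963
row 2: Σ corner-gray over 12 cells = 6566  → 46.1360
row 3: Σ corner-gray over 12 cells = 5779  → 40.6061
row 4: Σ corner-gray over 12 cells = 5315  → 37.3458
row 5: Σ corner-gray over 12 cells = 6060  → 42.5806
row 6: Σ corner-gray over 12 cells = 5489  → 38.5684
row 7: Σ corner-gray over 12 cells = 5862  → 41.1893
row 8: Σ corner-gray over 12 cells = 5972  → 41.9622
row 9: Σ corner-gray over 12 cells = 5298  → 37.2264
row 10: Σ corner-gray over 12 cells = 6202  → 43.5783
row 11: Σ corner-gray over 12 cells = 6599  → 46.3678
row 12: Σ corner-gray over 12 cells = 6085  → 42.7562
row 13: Σ corner-gray over 12 cells = 6815  → 47.8856
Σ rows: total corner-gray = 87546  → 615.1416 mm³

615.142
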